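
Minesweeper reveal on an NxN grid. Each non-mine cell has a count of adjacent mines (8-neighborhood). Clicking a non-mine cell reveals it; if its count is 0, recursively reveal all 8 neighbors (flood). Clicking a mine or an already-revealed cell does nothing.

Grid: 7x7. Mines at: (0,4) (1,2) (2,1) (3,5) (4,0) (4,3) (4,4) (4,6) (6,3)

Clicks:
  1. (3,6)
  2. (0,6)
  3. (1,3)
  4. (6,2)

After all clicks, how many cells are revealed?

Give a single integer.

Click 1 (3,6) count=2: revealed 1 new [(3,6)] -> total=1
Click 2 (0,6) count=0: revealed 6 new [(0,5) (0,6) (1,5) (1,6) (2,5) (2,6)] -> total=7
Click 3 (1,3) count=2: revealed 1 new [(1,3)] -> total=8
Click 4 (6,2) count=1: revealed 1 new [(6,2)] -> total=9

Answer: 9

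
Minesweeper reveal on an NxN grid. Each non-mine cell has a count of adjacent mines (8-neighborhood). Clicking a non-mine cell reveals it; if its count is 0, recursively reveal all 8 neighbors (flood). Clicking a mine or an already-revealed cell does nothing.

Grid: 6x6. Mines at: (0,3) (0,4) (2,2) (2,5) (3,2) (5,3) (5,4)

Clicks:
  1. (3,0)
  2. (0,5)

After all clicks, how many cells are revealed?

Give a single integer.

Answer: 17

Derivation:
Click 1 (3,0) count=0: revealed 16 new [(0,0) (0,1) (0,2) (1,0) (1,1) (1,2) (2,0) (2,1) (3,0) (3,1) (4,0) (4,1) (4,2) (5,0) (5,1) (5,2)] -> total=16
Click 2 (0,5) count=1: revealed 1 new [(0,5)] -> total=17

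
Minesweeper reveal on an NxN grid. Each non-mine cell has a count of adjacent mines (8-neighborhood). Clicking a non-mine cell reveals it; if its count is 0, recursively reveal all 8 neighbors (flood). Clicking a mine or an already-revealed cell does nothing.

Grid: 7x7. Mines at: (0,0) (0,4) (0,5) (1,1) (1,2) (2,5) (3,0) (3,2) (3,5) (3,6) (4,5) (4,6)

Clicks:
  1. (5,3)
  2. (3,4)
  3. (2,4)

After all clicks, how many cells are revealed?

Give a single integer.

Answer: 21

Derivation:
Click 1 (5,3) count=0: revealed 19 new [(4,0) (4,1) (4,2) (4,3) (4,4) (5,0) (5,1) (5,2) (5,3) (5,4) (5,5) (5,6) (6,0) (6,1) (6,2) (6,3) (6,4) (6,5) (6,6)] -> total=19
Click 2 (3,4) count=3: revealed 1 new [(3,4)] -> total=20
Click 3 (2,4) count=2: revealed 1 new [(2,4)] -> total=21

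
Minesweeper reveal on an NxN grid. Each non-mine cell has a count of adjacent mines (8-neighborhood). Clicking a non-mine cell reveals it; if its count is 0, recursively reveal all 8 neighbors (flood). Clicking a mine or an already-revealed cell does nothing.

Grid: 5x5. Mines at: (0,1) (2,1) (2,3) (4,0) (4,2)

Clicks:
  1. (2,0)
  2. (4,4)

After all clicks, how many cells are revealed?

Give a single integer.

Click 1 (2,0) count=1: revealed 1 new [(2,0)] -> total=1
Click 2 (4,4) count=0: revealed 4 new [(3,3) (3,4) (4,3) (4,4)] -> total=5

Answer: 5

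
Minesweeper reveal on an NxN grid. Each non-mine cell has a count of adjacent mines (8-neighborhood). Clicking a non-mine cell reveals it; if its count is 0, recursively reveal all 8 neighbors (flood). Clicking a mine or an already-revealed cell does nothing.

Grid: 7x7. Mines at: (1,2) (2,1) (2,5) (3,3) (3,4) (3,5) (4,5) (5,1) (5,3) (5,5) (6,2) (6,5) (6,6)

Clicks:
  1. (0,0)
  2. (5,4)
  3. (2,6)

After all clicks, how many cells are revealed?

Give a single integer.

Answer: 6

Derivation:
Click 1 (0,0) count=0: revealed 4 new [(0,0) (0,1) (1,0) (1,1)] -> total=4
Click 2 (5,4) count=4: revealed 1 new [(5,4)] -> total=5
Click 3 (2,6) count=2: revealed 1 new [(2,6)] -> total=6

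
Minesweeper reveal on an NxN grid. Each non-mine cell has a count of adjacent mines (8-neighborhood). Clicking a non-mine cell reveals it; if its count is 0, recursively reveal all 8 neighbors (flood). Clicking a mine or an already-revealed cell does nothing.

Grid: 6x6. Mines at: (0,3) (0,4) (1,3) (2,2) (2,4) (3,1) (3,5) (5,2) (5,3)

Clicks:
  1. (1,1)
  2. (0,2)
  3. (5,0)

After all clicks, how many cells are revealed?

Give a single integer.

Answer: 6

Derivation:
Click 1 (1,1) count=1: revealed 1 new [(1,1)] -> total=1
Click 2 (0,2) count=2: revealed 1 new [(0,2)] -> total=2
Click 3 (5,0) count=0: revealed 4 new [(4,0) (4,1) (5,0) (5,1)] -> total=6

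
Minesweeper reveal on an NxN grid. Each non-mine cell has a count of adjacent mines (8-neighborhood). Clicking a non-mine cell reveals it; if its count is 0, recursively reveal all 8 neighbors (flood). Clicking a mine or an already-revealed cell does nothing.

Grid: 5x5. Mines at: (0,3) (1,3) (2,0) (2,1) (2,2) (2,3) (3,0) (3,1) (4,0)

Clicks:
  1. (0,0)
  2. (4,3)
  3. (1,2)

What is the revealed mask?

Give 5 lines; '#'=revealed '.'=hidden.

Answer: ###..
###..
.....
..###
..###

Derivation:
Click 1 (0,0) count=0: revealed 6 new [(0,0) (0,1) (0,2) (1,0) (1,1) (1,2)] -> total=6
Click 2 (4,3) count=0: revealed 6 new [(3,2) (3,3) (3,4) (4,2) (4,3) (4,4)] -> total=12
Click 3 (1,2) count=5: revealed 0 new [(none)] -> total=12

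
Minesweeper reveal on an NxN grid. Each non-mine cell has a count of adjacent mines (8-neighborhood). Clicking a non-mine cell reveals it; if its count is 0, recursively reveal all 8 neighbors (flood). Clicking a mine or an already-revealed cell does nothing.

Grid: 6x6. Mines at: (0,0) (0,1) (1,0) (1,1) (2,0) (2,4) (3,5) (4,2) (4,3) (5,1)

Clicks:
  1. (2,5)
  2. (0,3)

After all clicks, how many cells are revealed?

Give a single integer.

Click 1 (2,5) count=2: revealed 1 new [(2,5)] -> total=1
Click 2 (0,3) count=0: revealed 8 new [(0,2) (0,3) (0,4) (0,5) (1,2) (1,3) (1,4) (1,5)] -> total=9

Answer: 9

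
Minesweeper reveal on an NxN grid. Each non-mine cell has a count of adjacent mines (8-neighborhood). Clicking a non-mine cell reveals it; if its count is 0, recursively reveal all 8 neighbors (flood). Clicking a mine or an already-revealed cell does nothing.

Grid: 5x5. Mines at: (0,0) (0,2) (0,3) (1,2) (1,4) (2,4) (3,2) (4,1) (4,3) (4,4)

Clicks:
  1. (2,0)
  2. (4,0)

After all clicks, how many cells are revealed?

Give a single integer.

Answer: 7

Derivation:
Click 1 (2,0) count=0: revealed 6 new [(1,0) (1,1) (2,0) (2,1) (3,0) (3,1)] -> total=6
Click 2 (4,0) count=1: revealed 1 new [(4,0)] -> total=7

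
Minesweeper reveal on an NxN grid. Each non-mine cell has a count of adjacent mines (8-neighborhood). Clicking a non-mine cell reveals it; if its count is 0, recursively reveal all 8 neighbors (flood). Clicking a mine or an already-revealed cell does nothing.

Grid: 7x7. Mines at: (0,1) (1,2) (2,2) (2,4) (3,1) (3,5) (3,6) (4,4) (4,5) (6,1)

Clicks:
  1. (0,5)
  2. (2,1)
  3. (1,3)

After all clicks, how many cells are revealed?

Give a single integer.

Click 1 (0,5) count=0: revealed 10 new [(0,3) (0,4) (0,5) (0,6) (1,3) (1,4) (1,5) (1,6) (2,5) (2,6)] -> total=10
Click 2 (2,1) count=3: revealed 1 new [(2,1)] -> total=11
Click 3 (1,3) count=3: revealed 0 new [(none)] -> total=11

Answer: 11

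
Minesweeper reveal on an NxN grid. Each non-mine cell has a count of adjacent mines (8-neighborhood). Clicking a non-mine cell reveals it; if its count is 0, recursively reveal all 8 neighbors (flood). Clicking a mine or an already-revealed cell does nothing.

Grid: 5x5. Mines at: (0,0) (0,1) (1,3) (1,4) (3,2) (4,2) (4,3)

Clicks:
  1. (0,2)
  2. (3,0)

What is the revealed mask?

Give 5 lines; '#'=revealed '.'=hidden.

Answer: ..#..
##...
##...
##...
##...

Derivation:
Click 1 (0,2) count=2: revealed 1 new [(0,2)] -> total=1
Click 2 (3,0) count=0: revealed 8 new [(1,0) (1,1) (2,0) (2,1) (3,0) (3,1) (4,0) (4,1)] -> total=9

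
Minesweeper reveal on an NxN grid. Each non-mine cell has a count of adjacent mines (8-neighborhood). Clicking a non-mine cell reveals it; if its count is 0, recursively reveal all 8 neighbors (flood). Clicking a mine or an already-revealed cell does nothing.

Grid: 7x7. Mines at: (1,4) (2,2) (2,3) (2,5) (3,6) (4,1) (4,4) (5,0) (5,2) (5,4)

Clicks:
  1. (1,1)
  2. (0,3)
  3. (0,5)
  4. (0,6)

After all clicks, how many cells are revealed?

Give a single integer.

Click 1 (1,1) count=1: revealed 1 new [(1,1)] -> total=1
Click 2 (0,3) count=1: revealed 1 new [(0,3)] -> total=2
Click 3 (0,5) count=1: revealed 1 new [(0,5)] -> total=3
Click 4 (0,6) count=0: revealed 3 new [(0,6) (1,5) (1,6)] -> total=6

Answer: 6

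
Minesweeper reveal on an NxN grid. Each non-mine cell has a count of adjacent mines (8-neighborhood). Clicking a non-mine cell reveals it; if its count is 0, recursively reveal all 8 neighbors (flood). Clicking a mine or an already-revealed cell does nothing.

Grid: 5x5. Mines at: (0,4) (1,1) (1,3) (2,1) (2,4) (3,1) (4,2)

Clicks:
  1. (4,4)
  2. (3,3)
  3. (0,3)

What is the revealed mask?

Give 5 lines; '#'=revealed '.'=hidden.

Click 1 (4,4) count=0: revealed 4 new [(3,3) (3,4) (4,3) (4,4)] -> total=4
Click 2 (3,3) count=2: revealed 0 new [(none)] -> total=4
Click 3 (0,3) count=2: revealed 1 new [(0,3)] -> total=5

Answer: ...#.
.....
.....
...##
...##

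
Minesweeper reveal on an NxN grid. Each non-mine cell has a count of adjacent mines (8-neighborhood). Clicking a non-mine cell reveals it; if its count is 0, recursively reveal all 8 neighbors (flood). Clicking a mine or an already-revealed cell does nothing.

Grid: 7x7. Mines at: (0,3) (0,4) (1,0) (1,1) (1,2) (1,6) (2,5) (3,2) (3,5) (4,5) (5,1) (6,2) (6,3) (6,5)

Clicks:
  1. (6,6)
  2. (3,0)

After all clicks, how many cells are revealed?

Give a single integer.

Click 1 (6,6) count=1: revealed 1 new [(6,6)] -> total=1
Click 2 (3,0) count=0: revealed 6 new [(2,0) (2,1) (3,0) (3,1) (4,0) (4,1)] -> total=7

Answer: 7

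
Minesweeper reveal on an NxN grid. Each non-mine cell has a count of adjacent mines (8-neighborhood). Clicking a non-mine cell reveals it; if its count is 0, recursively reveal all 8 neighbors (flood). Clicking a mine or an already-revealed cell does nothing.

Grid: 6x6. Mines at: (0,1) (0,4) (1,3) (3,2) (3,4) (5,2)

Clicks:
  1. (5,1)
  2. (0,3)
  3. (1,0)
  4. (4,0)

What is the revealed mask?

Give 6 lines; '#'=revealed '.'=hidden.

Click 1 (5,1) count=1: revealed 1 new [(5,1)] -> total=1
Click 2 (0,3) count=2: revealed 1 new [(0,3)] -> total=2
Click 3 (1,0) count=1: revealed 1 new [(1,0)] -> total=3
Click 4 (4,0) count=0: revealed 8 new [(1,1) (2,0) (2,1) (3,0) (3,1) (4,0) (4,1) (5,0)] -> total=11

Answer: ...#..
##....
##....
##....
##....
##....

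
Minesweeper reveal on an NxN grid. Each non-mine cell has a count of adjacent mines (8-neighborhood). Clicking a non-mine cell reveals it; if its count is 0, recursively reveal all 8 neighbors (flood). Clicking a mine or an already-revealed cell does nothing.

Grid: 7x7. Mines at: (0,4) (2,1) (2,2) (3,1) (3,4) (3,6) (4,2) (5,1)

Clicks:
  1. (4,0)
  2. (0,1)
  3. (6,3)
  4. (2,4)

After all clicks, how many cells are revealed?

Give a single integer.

Answer: 24

Derivation:
Click 1 (4,0) count=2: revealed 1 new [(4,0)] -> total=1
Click 2 (0,1) count=0: revealed 8 new [(0,0) (0,1) (0,2) (0,3) (1,0) (1,1) (1,2) (1,3)] -> total=9
Click 3 (6,3) count=0: revealed 14 new [(4,3) (4,4) (4,5) (4,6) (5,2) (5,3) (5,4) (5,5) (5,6) (6,2) (6,3) (6,4) (6,5) (6,6)] -> total=23
Click 4 (2,4) count=1: revealed 1 new [(2,4)] -> total=24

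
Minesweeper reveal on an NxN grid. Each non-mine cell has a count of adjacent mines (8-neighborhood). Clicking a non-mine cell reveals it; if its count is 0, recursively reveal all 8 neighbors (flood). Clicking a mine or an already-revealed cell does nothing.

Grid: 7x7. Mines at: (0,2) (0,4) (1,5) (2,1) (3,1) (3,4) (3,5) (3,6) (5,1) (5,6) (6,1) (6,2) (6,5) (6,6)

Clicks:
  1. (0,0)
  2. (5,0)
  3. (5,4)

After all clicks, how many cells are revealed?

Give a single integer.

Click 1 (0,0) count=0: revealed 4 new [(0,0) (0,1) (1,0) (1,1)] -> total=4
Click 2 (5,0) count=2: revealed 1 new [(5,0)] -> total=5
Click 3 (5,4) count=1: revealed 1 new [(5,4)] -> total=6

Answer: 6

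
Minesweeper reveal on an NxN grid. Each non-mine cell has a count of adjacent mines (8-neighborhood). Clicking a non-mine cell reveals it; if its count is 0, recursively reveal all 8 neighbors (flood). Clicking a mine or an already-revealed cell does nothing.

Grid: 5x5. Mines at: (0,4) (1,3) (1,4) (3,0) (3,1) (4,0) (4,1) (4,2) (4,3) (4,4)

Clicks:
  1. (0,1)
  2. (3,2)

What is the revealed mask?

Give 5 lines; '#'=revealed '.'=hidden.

Click 1 (0,1) count=0: revealed 9 new [(0,0) (0,1) (0,2) (1,0) (1,1) (1,2) (2,0) (2,1) (2,2)] -> total=9
Click 2 (3,2) count=4: revealed 1 new [(3,2)] -> total=10

Answer: ###..
###..
###..
..#..
.....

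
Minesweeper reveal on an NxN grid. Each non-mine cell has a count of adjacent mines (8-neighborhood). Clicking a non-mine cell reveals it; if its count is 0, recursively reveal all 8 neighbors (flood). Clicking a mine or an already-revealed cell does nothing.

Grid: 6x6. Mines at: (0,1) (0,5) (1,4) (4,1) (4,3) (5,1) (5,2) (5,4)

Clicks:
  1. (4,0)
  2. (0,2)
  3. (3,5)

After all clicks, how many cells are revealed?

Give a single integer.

Click 1 (4,0) count=2: revealed 1 new [(4,0)] -> total=1
Click 2 (0,2) count=1: revealed 1 new [(0,2)] -> total=2
Click 3 (3,5) count=0: revealed 6 new [(2,4) (2,5) (3,4) (3,5) (4,4) (4,5)] -> total=8

Answer: 8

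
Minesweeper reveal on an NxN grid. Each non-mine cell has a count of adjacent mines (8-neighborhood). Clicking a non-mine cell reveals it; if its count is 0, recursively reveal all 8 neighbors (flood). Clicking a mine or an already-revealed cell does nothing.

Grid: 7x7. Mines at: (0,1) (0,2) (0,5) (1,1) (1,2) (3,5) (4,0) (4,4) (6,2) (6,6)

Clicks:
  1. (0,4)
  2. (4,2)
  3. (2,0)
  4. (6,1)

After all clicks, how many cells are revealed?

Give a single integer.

Answer: 15

Derivation:
Click 1 (0,4) count=1: revealed 1 new [(0,4)] -> total=1
Click 2 (4,2) count=0: revealed 12 new [(2,1) (2,2) (2,3) (3,1) (3,2) (3,3) (4,1) (4,2) (4,3) (5,1) (5,2) (5,3)] -> total=13
Click 3 (2,0) count=1: revealed 1 new [(2,0)] -> total=14
Click 4 (6,1) count=1: revealed 1 new [(6,1)] -> total=15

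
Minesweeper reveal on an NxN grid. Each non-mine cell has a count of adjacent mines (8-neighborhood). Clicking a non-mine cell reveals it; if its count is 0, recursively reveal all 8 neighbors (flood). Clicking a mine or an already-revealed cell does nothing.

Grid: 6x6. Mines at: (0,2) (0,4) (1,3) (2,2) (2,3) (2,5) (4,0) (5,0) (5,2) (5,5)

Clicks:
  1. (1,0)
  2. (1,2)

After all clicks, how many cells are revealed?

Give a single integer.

Answer: 9

Derivation:
Click 1 (1,0) count=0: revealed 8 new [(0,0) (0,1) (1,0) (1,1) (2,0) (2,1) (3,0) (3,1)] -> total=8
Click 2 (1,2) count=4: revealed 1 new [(1,2)] -> total=9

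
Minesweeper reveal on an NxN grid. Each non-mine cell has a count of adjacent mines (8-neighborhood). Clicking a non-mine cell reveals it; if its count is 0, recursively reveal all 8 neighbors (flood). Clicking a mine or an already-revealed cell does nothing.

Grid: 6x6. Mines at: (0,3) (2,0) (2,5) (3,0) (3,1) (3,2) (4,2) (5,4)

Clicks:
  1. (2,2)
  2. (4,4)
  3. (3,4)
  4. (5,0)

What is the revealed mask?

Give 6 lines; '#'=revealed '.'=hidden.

Answer: ......
......
..#...
....#.
##..#.
##....

Derivation:
Click 1 (2,2) count=2: revealed 1 new [(2,2)] -> total=1
Click 2 (4,4) count=1: revealed 1 new [(4,4)] -> total=2
Click 3 (3,4) count=1: revealed 1 new [(3,4)] -> total=3
Click 4 (5,0) count=0: revealed 4 new [(4,0) (4,1) (5,0) (5,1)] -> total=7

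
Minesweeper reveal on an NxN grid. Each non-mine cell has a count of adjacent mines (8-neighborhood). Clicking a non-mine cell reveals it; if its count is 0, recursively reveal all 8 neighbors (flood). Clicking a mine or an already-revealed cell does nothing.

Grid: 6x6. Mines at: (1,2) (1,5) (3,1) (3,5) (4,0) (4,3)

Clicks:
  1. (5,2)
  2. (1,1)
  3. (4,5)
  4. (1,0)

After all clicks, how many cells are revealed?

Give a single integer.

Answer: 8

Derivation:
Click 1 (5,2) count=1: revealed 1 new [(5,2)] -> total=1
Click 2 (1,1) count=1: revealed 1 new [(1,1)] -> total=2
Click 3 (4,5) count=1: revealed 1 new [(4,5)] -> total=3
Click 4 (1,0) count=0: revealed 5 new [(0,0) (0,1) (1,0) (2,0) (2,1)] -> total=8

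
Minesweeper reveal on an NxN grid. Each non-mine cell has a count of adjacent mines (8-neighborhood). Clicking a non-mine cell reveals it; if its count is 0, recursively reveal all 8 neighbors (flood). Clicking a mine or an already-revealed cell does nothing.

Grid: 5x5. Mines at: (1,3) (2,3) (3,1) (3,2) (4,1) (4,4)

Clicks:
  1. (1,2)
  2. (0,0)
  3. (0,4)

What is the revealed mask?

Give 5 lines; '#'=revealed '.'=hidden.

Answer: ###.#
###..
###..
.....
.....

Derivation:
Click 1 (1,2) count=2: revealed 1 new [(1,2)] -> total=1
Click 2 (0,0) count=0: revealed 8 new [(0,0) (0,1) (0,2) (1,0) (1,1) (2,0) (2,1) (2,2)] -> total=9
Click 3 (0,4) count=1: revealed 1 new [(0,4)] -> total=10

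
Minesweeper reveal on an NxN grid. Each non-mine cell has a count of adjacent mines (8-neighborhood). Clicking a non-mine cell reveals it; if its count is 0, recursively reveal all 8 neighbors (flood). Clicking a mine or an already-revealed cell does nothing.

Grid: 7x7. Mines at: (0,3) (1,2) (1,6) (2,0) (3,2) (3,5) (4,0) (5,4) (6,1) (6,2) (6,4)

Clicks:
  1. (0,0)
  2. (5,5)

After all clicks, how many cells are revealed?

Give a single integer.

Click 1 (0,0) count=0: revealed 4 new [(0,0) (0,1) (1,0) (1,1)] -> total=4
Click 2 (5,5) count=2: revealed 1 new [(5,5)] -> total=5

Answer: 5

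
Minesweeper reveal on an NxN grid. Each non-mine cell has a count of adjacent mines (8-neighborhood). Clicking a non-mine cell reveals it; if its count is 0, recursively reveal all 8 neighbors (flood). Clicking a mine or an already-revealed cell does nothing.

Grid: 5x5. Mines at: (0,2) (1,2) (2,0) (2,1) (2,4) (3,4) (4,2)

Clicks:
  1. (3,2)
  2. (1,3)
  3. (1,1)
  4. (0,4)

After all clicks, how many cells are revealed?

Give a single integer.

Answer: 6

Derivation:
Click 1 (3,2) count=2: revealed 1 new [(3,2)] -> total=1
Click 2 (1,3) count=3: revealed 1 new [(1,3)] -> total=2
Click 3 (1,1) count=4: revealed 1 new [(1,1)] -> total=3
Click 4 (0,4) count=0: revealed 3 new [(0,3) (0,4) (1,4)] -> total=6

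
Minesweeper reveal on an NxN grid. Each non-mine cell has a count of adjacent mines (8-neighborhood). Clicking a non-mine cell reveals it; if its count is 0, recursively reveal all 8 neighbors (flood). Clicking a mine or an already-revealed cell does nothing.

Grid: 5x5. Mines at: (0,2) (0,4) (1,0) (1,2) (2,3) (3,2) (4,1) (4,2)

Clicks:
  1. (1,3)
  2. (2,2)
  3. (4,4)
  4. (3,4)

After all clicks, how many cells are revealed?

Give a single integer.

Click 1 (1,3) count=4: revealed 1 new [(1,3)] -> total=1
Click 2 (2,2) count=3: revealed 1 new [(2,2)] -> total=2
Click 3 (4,4) count=0: revealed 4 new [(3,3) (3,4) (4,3) (4,4)] -> total=6
Click 4 (3,4) count=1: revealed 0 new [(none)] -> total=6

Answer: 6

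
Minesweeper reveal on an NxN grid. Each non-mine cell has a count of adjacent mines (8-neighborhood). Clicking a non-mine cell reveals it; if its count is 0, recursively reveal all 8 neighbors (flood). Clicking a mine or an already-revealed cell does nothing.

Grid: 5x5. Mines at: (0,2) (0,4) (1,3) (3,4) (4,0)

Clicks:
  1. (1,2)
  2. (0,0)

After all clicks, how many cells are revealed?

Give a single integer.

Click 1 (1,2) count=2: revealed 1 new [(1,2)] -> total=1
Click 2 (0,0) count=0: revealed 15 new [(0,0) (0,1) (1,0) (1,1) (2,0) (2,1) (2,2) (2,3) (3,0) (3,1) (3,2) (3,3) (4,1) (4,2) (4,3)] -> total=16

Answer: 16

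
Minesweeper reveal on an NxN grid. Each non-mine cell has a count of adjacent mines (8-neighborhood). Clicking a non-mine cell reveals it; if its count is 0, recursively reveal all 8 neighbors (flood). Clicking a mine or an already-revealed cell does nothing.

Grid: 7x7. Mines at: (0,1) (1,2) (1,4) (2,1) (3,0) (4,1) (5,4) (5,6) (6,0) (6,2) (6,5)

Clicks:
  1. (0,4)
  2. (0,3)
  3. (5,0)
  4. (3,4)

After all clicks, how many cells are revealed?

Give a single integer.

Click 1 (0,4) count=1: revealed 1 new [(0,4)] -> total=1
Click 2 (0,3) count=2: revealed 1 new [(0,3)] -> total=2
Click 3 (5,0) count=2: revealed 1 new [(5,0)] -> total=3
Click 4 (3,4) count=0: revealed 19 new [(0,5) (0,6) (1,5) (1,6) (2,2) (2,3) (2,4) (2,5) (2,6) (3,2) (3,3) (3,4) (3,5) (3,6) (4,2) (4,3) (4,4) (4,5) (4,6)] -> total=22

Answer: 22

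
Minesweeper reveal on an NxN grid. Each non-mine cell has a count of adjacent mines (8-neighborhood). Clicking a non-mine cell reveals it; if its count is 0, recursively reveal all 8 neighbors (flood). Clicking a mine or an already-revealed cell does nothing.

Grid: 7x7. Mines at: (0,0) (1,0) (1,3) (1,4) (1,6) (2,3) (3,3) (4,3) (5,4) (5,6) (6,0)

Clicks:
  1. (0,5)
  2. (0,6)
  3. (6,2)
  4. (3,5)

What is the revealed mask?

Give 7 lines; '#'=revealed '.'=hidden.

Answer: .....##
.......
....###
....###
....###
.###...
.###...

Derivation:
Click 1 (0,5) count=2: revealed 1 new [(0,5)] -> total=1
Click 2 (0,6) count=1: revealed 1 new [(0,6)] -> total=2
Click 3 (6,2) count=0: revealed 6 new [(5,1) (5,2) (5,3) (6,1) (6,2) (6,3)] -> total=8
Click 4 (3,5) count=0: revealed 9 new [(2,4) (2,5) (2,6) (3,4) (3,5) (3,6) (4,4) (4,5) (4,6)] -> total=17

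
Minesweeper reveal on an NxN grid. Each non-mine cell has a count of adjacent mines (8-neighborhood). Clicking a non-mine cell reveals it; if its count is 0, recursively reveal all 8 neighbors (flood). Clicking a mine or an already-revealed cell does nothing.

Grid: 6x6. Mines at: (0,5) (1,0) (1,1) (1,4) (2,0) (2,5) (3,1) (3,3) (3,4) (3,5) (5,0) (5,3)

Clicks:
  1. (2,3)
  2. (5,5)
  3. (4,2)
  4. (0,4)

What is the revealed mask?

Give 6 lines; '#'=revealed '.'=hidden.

Click 1 (2,3) count=3: revealed 1 new [(2,3)] -> total=1
Click 2 (5,5) count=0: revealed 4 new [(4,4) (4,5) (5,4) (5,5)] -> total=5
Click 3 (4,2) count=3: revealed 1 new [(4,2)] -> total=6
Click 4 (0,4) count=2: revealed 1 new [(0,4)] -> total=7

Answer: ....#.
......
...#..
......
..#.##
....##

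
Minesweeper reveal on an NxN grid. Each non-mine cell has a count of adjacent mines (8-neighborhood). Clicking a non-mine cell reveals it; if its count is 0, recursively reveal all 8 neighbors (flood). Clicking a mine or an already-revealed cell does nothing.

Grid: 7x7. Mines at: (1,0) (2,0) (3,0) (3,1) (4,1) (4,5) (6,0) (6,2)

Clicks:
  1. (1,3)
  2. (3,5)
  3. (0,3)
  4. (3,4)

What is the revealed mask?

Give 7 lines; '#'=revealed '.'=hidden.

Click 1 (1,3) count=0: revealed 29 new [(0,1) (0,2) (0,3) (0,4) (0,5) (0,6) (1,1) (1,2) (1,3) (1,4) (1,5) (1,6) (2,1) (2,2) (2,3) (2,4) (2,5) (2,6) (3,2) (3,3) (3,4) (3,5) (3,6) (4,2) (4,3) (4,4) (5,2) (5,3) (5,4)] -> total=29
Click 2 (3,5) count=1: revealed 0 new [(none)] -> total=29
Click 3 (0,3) count=0: revealed 0 new [(none)] -> total=29
Click 4 (3,4) count=1: revealed 0 new [(none)] -> total=29

Answer: .######
.######
.######
..#####
..###..
..###..
.......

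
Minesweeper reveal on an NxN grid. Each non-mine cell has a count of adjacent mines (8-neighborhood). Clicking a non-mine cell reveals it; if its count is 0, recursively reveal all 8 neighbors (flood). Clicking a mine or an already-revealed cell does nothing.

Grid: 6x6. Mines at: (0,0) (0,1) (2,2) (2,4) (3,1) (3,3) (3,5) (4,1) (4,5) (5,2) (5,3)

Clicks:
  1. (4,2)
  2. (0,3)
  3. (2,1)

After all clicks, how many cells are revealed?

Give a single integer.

Answer: 10

Derivation:
Click 1 (4,2) count=5: revealed 1 new [(4,2)] -> total=1
Click 2 (0,3) count=0: revealed 8 new [(0,2) (0,3) (0,4) (0,5) (1,2) (1,3) (1,4) (1,5)] -> total=9
Click 3 (2,1) count=2: revealed 1 new [(2,1)] -> total=10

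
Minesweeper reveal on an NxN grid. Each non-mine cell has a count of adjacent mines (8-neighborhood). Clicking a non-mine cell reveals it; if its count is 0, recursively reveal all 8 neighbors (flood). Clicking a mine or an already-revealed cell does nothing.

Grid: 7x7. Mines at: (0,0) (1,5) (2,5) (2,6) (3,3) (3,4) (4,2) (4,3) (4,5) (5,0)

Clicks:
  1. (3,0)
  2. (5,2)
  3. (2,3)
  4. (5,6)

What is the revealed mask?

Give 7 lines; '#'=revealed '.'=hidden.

Answer: .####..
#####..
#####..
###....
##.....
..#...#
.......

Derivation:
Click 1 (3,0) count=0: revealed 19 new [(0,1) (0,2) (0,3) (0,4) (1,0) (1,1) (1,2) (1,3) (1,4) (2,0) (2,1) (2,2) (2,3) (2,4) (3,0) (3,1) (3,2) (4,0) (4,1)] -> total=19
Click 2 (5,2) count=2: revealed 1 new [(5,2)] -> total=20
Click 3 (2,3) count=2: revealed 0 new [(none)] -> total=20
Click 4 (5,6) count=1: revealed 1 new [(5,6)] -> total=21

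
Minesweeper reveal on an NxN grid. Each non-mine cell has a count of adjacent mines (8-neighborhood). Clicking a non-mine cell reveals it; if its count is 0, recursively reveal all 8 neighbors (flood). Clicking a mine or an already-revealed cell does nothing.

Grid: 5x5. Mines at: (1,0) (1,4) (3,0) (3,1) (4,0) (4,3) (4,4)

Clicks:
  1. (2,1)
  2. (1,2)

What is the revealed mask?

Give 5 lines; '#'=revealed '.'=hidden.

Answer: .###.
.###.
.###.
.....
.....

Derivation:
Click 1 (2,1) count=3: revealed 1 new [(2,1)] -> total=1
Click 2 (1,2) count=0: revealed 8 new [(0,1) (0,2) (0,3) (1,1) (1,2) (1,3) (2,2) (2,3)] -> total=9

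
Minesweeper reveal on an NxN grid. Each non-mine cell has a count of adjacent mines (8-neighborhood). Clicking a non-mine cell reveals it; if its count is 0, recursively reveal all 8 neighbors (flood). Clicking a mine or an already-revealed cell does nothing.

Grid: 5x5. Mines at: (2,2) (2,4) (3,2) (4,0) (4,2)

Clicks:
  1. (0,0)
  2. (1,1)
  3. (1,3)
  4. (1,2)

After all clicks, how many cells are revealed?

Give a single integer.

Click 1 (0,0) count=0: revealed 14 new [(0,0) (0,1) (0,2) (0,3) (0,4) (1,0) (1,1) (1,2) (1,3) (1,4) (2,0) (2,1) (3,0) (3,1)] -> total=14
Click 2 (1,1) count=1: revealed 0 new [(none)] -> total=14
Click 3 (1,3) count=2: revealed 0 new [(none)] -> total=14
Click 4 (1,2) count=1: revealed 0 new [(none)] -> total=14

Answer: 14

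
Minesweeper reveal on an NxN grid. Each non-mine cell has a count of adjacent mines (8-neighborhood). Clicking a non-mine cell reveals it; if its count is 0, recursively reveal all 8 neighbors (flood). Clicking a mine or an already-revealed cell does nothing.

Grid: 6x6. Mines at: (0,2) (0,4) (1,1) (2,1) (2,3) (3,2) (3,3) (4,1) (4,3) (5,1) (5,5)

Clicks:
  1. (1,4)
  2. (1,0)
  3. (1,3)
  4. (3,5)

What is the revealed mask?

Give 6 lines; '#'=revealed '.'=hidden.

Click 1 (1,4) count=2: revealed 1 new [(1,4)] -> total=1
Click 2 (1,0) count=2: revealed 1 new [(1,0)] -> total=2
Click 3 (1,3) count=3: revealed 1 new [(1,3)] -> total=3
Click 4 (3,5) count=0: revealed 7 new [(1,5) (2,4) (2,5) (3,4) (3,5) (4,4) (4,5)] -> total=10

Answer: ......
#..###
....##
....##
....##
......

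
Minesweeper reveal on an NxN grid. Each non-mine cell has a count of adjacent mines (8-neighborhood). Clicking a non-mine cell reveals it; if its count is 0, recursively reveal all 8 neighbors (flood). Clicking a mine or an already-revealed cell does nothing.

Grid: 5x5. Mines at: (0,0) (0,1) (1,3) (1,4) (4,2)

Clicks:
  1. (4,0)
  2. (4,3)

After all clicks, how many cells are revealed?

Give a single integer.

Answer: 12

Derivation:
Click 1 (4,0) count=0: revealed 11 new [(1,0) (1,1) (1,2) (2,0) (2,1) (2,2) (3,0) (3,1) (3,2) (4,0) (4,1)] -> total=11
Click 2 (4,3) count=1: revealed 1 new [(4,3)] -> total=12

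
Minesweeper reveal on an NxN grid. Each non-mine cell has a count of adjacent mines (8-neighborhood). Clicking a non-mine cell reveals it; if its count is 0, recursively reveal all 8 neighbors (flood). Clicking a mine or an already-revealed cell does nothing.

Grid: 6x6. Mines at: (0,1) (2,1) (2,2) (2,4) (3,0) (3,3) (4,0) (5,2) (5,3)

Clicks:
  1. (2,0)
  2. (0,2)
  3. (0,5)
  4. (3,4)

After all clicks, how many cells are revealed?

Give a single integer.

Answer: 10

Derivation:
Click 1 (2,0) count=2: revealed 1 new [(2,0)] -> total=1
Click 2 (0,2) count=1: revealed 1 new [(0,2)] -> total=2
Click 3 (0,5) count=0: revealed 7 new [(0,3) (0,4) (0,5) (1,2) (1,3) (1,4) (1,5)] -> total=9
Click 4 (3,4) count=2: revealed 1 new [(3,4)] -> total=10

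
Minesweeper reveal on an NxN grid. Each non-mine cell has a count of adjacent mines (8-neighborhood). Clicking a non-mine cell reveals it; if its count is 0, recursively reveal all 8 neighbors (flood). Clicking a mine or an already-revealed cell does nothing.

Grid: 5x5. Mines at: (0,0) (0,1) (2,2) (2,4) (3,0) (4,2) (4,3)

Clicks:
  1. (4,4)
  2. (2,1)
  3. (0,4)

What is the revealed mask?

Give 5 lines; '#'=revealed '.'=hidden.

Click 1 (4,4) count=1: revealed 1 new [(4,4)] -> total=1
Click 2 (2,1) count=2: revealed 1 new [(2,1)] -> total=2
Click 3 (0,4) count=0: revealed 6 new [(0,2) (0,3) (0,4) (1,2) (1,3) (1,4)] -> total=8

Answer: ..###
..###
.#...
.....
....#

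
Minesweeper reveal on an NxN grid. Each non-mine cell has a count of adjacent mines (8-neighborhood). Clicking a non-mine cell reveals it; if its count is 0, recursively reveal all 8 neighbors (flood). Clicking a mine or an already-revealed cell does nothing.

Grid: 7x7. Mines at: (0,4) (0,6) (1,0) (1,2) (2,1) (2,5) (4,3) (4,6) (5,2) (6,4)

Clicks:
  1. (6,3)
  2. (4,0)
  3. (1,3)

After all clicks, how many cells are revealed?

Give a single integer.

Answer: 10

Derivation:
Click 1 (6,3) count=2: revealed 1 new [(6,3)] -> total=1
Click 2 (4,0) count=0: revealed 8 new [(3,0) (3,1) (4,0) (4,1) (5,0) (5,1) (6,0) (6,1)] -> total=9
Click 3 (1,3) count=2: revealed 1 new [(1,3)] -> total=10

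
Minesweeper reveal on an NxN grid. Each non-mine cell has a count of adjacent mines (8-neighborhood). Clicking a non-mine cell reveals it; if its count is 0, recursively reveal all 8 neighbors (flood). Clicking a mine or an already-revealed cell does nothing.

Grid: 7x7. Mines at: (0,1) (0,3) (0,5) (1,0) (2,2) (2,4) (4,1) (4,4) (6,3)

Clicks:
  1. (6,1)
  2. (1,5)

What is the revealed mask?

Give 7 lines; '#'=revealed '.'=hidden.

Answer: .......
.....#.
.......
.......
.......
###....
###....

Derivation:
Click 1 (6,1) count=0: revealed 6 new [(5,0) (5,1) (5,2) (6,0) (6,1) (6,2)] -> total=6
Click 2 (1,5) count=2: revealed 1 new [(1,5)] -> total=7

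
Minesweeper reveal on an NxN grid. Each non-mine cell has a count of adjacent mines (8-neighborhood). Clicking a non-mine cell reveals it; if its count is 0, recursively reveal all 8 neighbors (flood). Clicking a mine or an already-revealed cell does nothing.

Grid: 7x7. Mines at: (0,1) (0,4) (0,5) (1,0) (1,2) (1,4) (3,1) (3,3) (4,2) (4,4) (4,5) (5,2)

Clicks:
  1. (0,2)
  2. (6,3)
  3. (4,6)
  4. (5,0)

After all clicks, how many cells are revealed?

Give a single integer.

Answer: 9

Derivation:
Click 1 (0,2) count=2: revealed 1 new [(0,2)] -> total=1
Click 2 (6,3) count=1: revealed 1 new [(6,3)] -> total=2
Click 3 (4,6) count=1: revealed 1 new [(4,6)] -> total=3
Click 4 (5,0) count=0: revealed 6 new [(4,0) (4,1) (5,0) (5,1) (6,0) (6,1)] -> total=9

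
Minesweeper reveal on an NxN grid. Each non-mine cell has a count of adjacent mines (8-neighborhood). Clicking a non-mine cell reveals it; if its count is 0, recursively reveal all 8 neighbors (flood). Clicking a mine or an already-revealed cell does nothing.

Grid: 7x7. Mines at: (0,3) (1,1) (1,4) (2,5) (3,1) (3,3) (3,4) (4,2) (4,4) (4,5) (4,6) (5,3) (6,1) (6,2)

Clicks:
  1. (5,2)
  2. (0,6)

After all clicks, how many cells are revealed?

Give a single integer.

Click 1 (5,2) count=4: revealed 1 new [(5,2)] -> total=1
Click 2 (0,6) count=0: revealed 4 new [(0,5) (0,6) (1,5) (1,6)] -> total=5

Answer: 5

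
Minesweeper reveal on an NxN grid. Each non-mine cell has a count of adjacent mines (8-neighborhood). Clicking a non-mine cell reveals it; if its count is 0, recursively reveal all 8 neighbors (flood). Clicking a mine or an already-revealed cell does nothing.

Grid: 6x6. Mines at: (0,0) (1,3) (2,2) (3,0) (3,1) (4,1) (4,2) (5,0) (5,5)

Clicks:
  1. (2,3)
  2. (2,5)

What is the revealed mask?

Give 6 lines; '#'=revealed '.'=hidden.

Click 1 (2,3) count=2: revealed 1 new [(2,3)] -> total=1
Click 2 (2,5) count=0: revealed 12 new [(0,4) (0,5) (1,4) (1,5) (2,4) (2,5) (3,3) (3,4) (3,5) (4,3) (4,4) (4,5)] -> total=13

Answer: ....##
....##
...###
...###
...###
......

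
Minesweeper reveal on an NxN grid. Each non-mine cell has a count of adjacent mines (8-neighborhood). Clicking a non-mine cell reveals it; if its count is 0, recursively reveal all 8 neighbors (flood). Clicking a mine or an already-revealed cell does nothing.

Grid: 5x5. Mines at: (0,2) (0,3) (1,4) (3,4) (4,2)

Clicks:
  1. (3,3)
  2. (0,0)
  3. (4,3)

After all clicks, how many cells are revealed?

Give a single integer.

Click 1 (3,3) count=2: revealed 1 new [(3,3)] -> total=1
Click 2 (0,0) count=0: revealed 15 new [(0,0) (0,1) (1,0) (1,1) (1,2) (1,3) (2,0) (2,1) (2,2) (2,3) (3,0) (3,1) (3,2) (4,0) (4,1)] -> total=16
Click 3 (4,3) count=2: revealed 1 new [(4,3)] -> total=17

Answer: 17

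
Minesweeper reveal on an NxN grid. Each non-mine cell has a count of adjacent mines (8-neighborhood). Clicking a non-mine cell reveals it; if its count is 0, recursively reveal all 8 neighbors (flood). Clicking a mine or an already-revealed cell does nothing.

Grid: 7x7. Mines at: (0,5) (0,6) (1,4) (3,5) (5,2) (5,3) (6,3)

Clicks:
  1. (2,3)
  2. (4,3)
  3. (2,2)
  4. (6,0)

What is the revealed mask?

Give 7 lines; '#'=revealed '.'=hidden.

Click 1 (2,3) count=1: revealed 1 new [(2,3)] -> total=1
Click 2 (4,3) count=2: revealed 1 new [(4,3)] -> total=2
Click 3 (2,2) count=0: revealed 25 new [(0,0) (0,1) (0,2) (0,3) (1,0) (1,1) (1,2) (1,3) (2,0) (2,1) (2,2) (2,4) (3,0) (3,1) (3,2) (3,3) (3,4) (4,0) (4,1) (4,2) (4,4) (5,0) (5,1) (6,0) (6,1)] -> total=27
Click 4 (6,0) count=0: revealed 0 new [(none)] -> total=27

Answer: ####...
####...
#####..
#####..
#####..
##.....
##.....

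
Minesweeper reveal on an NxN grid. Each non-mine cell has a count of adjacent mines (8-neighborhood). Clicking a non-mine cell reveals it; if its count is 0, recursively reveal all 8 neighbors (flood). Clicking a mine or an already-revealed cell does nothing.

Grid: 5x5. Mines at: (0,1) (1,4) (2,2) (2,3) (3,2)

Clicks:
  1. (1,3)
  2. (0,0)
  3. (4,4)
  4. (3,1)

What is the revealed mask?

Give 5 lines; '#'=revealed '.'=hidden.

Click 1 (1,3) count=3: revealed 1 new [(1,3)] -> total=1
Click 2 (0,0) count=1: revealed 1 new [(0,0)] -> total=2
Click 3 (4,4) count=0: revealed 4 new [(3,3) (3,4) (4,3) (4,4)] -> total=6
Click 4 (3,1) count=2: revealed 1 new [(3,1)] -> total=7

Answer: #....
...#.
.....
.#.##
...##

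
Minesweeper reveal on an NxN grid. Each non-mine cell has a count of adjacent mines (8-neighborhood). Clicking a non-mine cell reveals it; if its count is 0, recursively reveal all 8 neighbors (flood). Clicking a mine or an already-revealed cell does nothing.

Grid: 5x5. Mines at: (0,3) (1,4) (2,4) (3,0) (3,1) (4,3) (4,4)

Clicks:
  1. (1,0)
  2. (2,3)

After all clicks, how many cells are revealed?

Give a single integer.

Click 1 (1,0) count=0: revealed 9 new [(0,0) (0,1) (0,2) (1,0) (1,1) (1,2) (2,0) (2,1) (2,2)] -> total=9
Click 2 (2,3) count=2: revealed 1 new [(2,3)] -> total=10

Answer: 10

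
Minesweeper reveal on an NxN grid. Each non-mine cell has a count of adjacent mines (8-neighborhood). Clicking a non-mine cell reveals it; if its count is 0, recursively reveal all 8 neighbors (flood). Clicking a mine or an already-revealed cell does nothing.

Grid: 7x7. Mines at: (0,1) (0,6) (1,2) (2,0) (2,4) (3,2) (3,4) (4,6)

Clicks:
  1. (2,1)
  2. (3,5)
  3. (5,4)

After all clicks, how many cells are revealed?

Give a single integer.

Click 1 (2,1) count=3: revealed 1 new [(2,1)] -> total=1
Click 2 (3,5) count=3: revealed 1 new [(3,5)] -> total=2
Click 3 (5,4) count=0: revealed 22 new [(3,0) (3,1) (4,0) (4,1) (4,2) (4,3) (4,4) (4,5) (5,0) (5,1) (5,2) (5,3) (5,4) (5,5) (5,6) (6,0) (6,1) (6,2) (6,3) (6,4) (6,5) (6,6)] -> total=24

Answer: 24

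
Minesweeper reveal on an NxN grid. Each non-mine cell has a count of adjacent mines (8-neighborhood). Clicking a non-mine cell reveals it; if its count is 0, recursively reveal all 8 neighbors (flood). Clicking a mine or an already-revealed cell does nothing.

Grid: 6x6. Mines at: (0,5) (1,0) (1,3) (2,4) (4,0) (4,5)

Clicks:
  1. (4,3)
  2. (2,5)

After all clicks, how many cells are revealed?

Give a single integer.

Answer: 16

Derivation:
Click 1 (4,3) count=0: revealed 15 new [(2,1) (2,2) (2,3) (3,1) (3,2) (3,3) (3,4) (4,1) (4,2) (4,3) (4,4) (5,1) (5,2) (5,3) (5,4)] -> total=15
Click 2 (2,5) count=1: revealed 1 new [(2,5)] -> total=16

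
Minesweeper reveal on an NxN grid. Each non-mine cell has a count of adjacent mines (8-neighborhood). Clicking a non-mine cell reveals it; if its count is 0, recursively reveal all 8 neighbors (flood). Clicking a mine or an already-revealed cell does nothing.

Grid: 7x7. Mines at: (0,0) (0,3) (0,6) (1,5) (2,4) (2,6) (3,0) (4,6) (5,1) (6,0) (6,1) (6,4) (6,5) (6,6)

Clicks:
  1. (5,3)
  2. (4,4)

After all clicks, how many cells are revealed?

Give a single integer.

Answer: 20

Derivation:
Click 1 (5,3) count=1: revealed 1 new [(5,3)] -> total=1
Click 2 (4,4) count=0: revealed 19 new [(1,1) (1,2) (1,3) (2,1) (2,2) (2,3) (3,1) (3,2) (3,3) (3,4) (3,5) (4,1) (4,2) (4,3) (4,4) (4,5) (5,2) (5,4) (5,5)] -> total=20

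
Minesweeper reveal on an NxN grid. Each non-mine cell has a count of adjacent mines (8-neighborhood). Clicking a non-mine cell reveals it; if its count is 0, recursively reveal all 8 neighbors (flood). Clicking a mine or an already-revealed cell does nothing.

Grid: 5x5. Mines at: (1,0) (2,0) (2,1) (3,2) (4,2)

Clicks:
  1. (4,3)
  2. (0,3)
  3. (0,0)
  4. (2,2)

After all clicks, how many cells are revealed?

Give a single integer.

Answer: 16

Derivation:
Click 1 (4,3) count=2: revealed 1 new [(4,3)] -> total=1
Click 2 (0,3) count=0: revealed 14 new [(0,1) (0,2) (0,3) (0,4) (1,1) (1,2) (1,3) (1,4) (2,2) (2,3) (2,4) (3,3) (3,4) (4,4)] -> total=15
Click 3 (0,0) count=1: revealed 1 new [(0,0)] -> total=16
Click 4 (2,2) count=2: revealed 0 new [(none)] -> total=16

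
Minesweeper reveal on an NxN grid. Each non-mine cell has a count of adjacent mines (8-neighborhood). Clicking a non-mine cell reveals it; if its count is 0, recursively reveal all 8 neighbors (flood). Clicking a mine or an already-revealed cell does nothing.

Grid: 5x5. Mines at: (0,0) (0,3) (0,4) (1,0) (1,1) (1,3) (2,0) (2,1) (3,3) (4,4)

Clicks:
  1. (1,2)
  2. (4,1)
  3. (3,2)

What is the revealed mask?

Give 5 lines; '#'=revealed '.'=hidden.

Click 1 (1,2) count=4: revealed 1 new [(1,2)] -> total=1
Click 2 (4,1) count=0: revealed 6 new [(3,0) (3,1) (3,2) (4,0) (4,1) (4,2)] -> total=7
Click 3 (3,2) count=2: revealed 0 new [(none)] -> total=7

Answer: .....
..#..
.....
###..
###..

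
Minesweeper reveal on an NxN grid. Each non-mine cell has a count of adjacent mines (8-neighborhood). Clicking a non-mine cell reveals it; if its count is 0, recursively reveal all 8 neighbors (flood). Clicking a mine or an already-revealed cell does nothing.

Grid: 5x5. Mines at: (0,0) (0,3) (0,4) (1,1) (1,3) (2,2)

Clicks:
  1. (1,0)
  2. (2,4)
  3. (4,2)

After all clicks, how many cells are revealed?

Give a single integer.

Answer: 15

Derivation:
Click 1 (1,0) count=2: revealed 1 new [(1,0)] -> total=1
Click 2 (2,4) count=1: revealed 1 new [(2,4)] -> total=2
Click 3 (4,2) count=0: revealed 13 new [(2,0) (2,1) (2,3) (3,0) (3,1) (3,2) (3,3) (3,4) (4,0) (4,1) (4,2) (4,3) (4,4)] -> total=15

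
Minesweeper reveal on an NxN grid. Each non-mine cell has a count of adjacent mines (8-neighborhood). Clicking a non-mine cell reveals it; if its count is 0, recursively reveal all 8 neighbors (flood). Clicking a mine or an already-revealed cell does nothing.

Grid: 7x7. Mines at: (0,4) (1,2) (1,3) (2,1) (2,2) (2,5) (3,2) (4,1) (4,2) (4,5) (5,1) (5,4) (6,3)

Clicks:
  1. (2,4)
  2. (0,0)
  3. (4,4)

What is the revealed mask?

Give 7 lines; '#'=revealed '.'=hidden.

Answer: ##.....
##.....
....#..
.......
....#..
.......
.......

Derivation:
Click 1 (2,4) count=2: revealed 1 new [(2,4)] -> total=1
Click 2 (0,0) count=0: revealed 4 new [(0,0) (0,1) (1,0) (1,1)] -> total=5
Click 3 (4,4) count=2: revealed 1 new [(4,4)] -> total=6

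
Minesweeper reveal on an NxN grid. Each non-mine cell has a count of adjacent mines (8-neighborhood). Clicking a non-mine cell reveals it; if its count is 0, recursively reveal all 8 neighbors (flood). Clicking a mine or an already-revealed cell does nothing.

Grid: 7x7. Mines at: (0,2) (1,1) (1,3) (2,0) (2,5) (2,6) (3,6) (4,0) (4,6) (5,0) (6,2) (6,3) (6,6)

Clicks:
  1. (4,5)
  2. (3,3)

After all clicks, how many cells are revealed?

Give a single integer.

Answer: 19

Derivation:
Click 1 (4,5) count=2: revealed 1 new [(4,5)] -> total=1
Click 2 (3,3) count=0: revealed 18 new [(2,1) (2,2) (2,3) (2,4) (3,1) (3,2) (3,3) (3,4) (3,5) (4,1) (4,2) (4,3) (4,4) (5,1) (5,2) (5,3) (5,4) (5,5)] -> total=19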